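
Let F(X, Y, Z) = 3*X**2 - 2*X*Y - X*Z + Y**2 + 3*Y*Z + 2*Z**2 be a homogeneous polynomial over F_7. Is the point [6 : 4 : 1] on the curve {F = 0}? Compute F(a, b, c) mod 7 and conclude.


F(6,4,1) ≡ 0 (mod 7); P is on the curve.

Evaluate F(6, 4, 1) term-by-term (mod 7).
  3*X**2 ↦ 3·36·1·1 = 108
  -2*X*Y ↦ -2·6·4·1 = -48
  -X*Z ↦ -1·6·1·1 = -6
  Y**2 ↦ 1·1·16·1 = 16
  3*Y*Z ↦ 3·1·4·1 = 12
  2*Z**2 ↦ 2·1·1·1 = 2
Sum: F(6, 4, 1) = (108) + (-48) + (-6) + (16) + (12) + (2) = 84.
Reducing mod 7: 84 ≡ 0 (mod 7).
Since F(a, b, c) ≡ 0 (mod 7), P lies on the curve.


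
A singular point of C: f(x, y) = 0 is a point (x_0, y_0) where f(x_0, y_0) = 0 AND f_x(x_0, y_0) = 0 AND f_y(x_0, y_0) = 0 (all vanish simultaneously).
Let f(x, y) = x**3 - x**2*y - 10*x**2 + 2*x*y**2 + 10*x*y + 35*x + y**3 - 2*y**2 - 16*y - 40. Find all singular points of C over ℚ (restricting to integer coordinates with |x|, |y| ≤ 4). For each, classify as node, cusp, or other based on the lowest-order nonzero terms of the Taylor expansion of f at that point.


Singular points: {(3, -1)}; classification: cusp.

Compute partial derivatives:
  f_x = 3*x**2 - 2*x*y - 20*x + 2*y**2 + 10*y + 35.
  f_y = -x**2 + 4*x*y + 10*x + 3*y**2 - 4*y - 16.
Scan x_0 ∈ {−4, ..., 4}. For each x_0, f_y(x_0, y) is a polynomial in y; find its integer roots y ∈ {−4, ..., 4}, then test f_x and f at those candidates.
  x = -4: f_y(-4, y) = 3*y**2 - 20*y - 72; no integer root y with |y| ≤ 4.
  x = -3: f_y(-3, y) = 3*y**2 - 16*y - 55; no integer root y with |y| ≤ 4.
  x = -2: f_y(-2, y) = 3*y**2 - 12*y - 40; no integer root y with |y| ≤ 4.
  x = -1: f_y(-1, y) = 3*y**2 - 8*y - 27; no integer root y with |y| ≤ 4.
  x = 0: f_y(0, y) = 3*y**2 - 4*y - 16; no integer root y with |y| ≤ 4.
  x = 1: f_y(1, y) = 3*y**2 - 7; no integer root y with |y| ≤ 4.
  x = 2: f_y(2, y) = 3*y**2 + 4*y; vanishes at y ∈ {0}. (2, 0): f_x = 7 ≠ 0.
  x = 3: f_y(3, y) = 3*y**2 + 8*y + 5; vanishes at y ∈ {-1}. (3, -1): f_x = 0, f = 0 — SINGULAR.
  x = 4: f_y(4, y) = 3*y**2 + 12*y + 8; no integer root y with |y| ≤ 4.
Only singular point on the grid: (3, -1).
Classify: substitute x = 3 + u, y = -1 + v and expand: f = u**3 - u**2*v + 2*u*v**2 + v**3 + v**2.
No constant or linear terms (consistent with a singular point). Quadratic part: v**2. Cubic part: u**3 - u**2*v + 2*u*v**2 + v**3.
The quadratic part v**2 is a perfect square, so there is a single (double) tangent line v = 0, i.e. y = -1. Restricting the cubic part to that line (v = 0) leaves u**3 ≠ 0, so f is not divisible by v and the branch is v² ≈ -u**3 to lowest order — this is a cusp.
Classification: cusp.


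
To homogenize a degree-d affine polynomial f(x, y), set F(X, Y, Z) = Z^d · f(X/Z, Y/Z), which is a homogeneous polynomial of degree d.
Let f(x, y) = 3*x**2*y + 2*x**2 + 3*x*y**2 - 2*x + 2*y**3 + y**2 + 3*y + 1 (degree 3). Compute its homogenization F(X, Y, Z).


F(X, Y, Z) = 3*X**2*Y + 2*X**2*Z + 3*X*Y**2 - 2*X*Z**2 + 2*Y**3 + Y**2*Z + 3*Y*Z**2 + Z**3

deg(f) = 3.
Substitute x = X/Z, y = Y/Z into f, then multiply by Z^3.
  monomial 3·x^2·y^1 ↦ 3·X^2·Y^1·Z^0.
  monomial 2·x^2·y^0 ↦ 2·X^2·Y^0·Z^1.
  monomial 3·x^1·y^2 ↦ 3·X^1·Y^2·Z^0.
  monomial -2·x^1·y^0 ↦ -2·X^1·Y^0·Z^2.
  monomial 2·x^0·y^3 ↦ 2·X^0·Y^3·Z^0.
  monomial 1·x^0·y^2 ↦ 1·X^0·Y^2·Z^1.
  monomial 3·x^0·y^1 ↦ 3·X^0·Y^1·Z^2.
  monomial 1·x^0·y^0 ↦ 1·X^0·Y^0·Z^3.
Collecting: F(X, Y, Z) = 3*X**2*Y + 2*X**2*Z + 3*X*Y**2 - 2*X*Z**2 + 2*Y**3 + Y**2*Z + 3*Y*Z**2 + Z**3.


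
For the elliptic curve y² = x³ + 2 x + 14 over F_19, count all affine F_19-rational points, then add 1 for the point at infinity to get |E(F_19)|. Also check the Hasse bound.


Affine points = {(1, 6), (1, 13), (2, 8), (2, 11), (3, 3), (3, 16), (5, 4), (5, 15), (9, 1), (9, 18), (16, 0), (18, 7), (18, 12)}; affine count = 13; |E(F_19)| = 14.

Discriminant check: Δ ∝ 4a³ + 27b² = 4·2³ + 27·14² = 4·8 + 27·196 ≡ 4 (mod 19). Nonzero ⇒ E is nonsingular.
For each x ∈ F_19, compute rhs = x³ + 2·x + 14 mod 19, then count y ∈ F_19 with y² ≡ rhs.
  x = 0: rhs = 14, matching y values: none (0 points).
  x = 1: rhs = 17, matching y values: 6, 13 (2 points).
  x = 2: rhs = 7, matching y values: 8, 11 (2 points).
  x = 3: rhs = 9, matching y values: 3, 16 (2 points).
  x = 4: rhs = 10, matching y values: none (0 points).
  x = 5: rhs = 16, matching y values: 4, 15 (2 points).
  x = 6: rhs = 14, matching y values: none (0 points).
  x = 7: rhs = 10, matching y values: none (0 points).
  x = 8: rhs = 10, matching y values: none (0 points).
  x = 9: rhs = 1, matching y values: 1, 18 (2 points).
  x = 10: rhs = 8, matching y values: none (0 points).
  x = 11: rhs = 18, matching y values: none (0 points).
  x = 12: rhs = 18, matching y values: none (0 points).
  x = 13: rhs = 14, matching y values: none (0 points).
  x = 14: rhs = 12, matching y values: none (0 points).
  x = 15: rhs = 18, matching y values: none (0 points).
  x = 16: rhs = 0, matching y values: 0 (1 points).
  x = 17: rhs = 2, matching y values: none (0 points).
  x = 18: rhs = 11, matching y values: 7, 12 (2 points).
Total affine count: 13.
Full point count |E(F_19)| = 13 + 1 = 14.
Hasse bound: |14 − (19+1)| = |-6| = 6 ≤ 2√19 ≈ 8.7178 ✓.


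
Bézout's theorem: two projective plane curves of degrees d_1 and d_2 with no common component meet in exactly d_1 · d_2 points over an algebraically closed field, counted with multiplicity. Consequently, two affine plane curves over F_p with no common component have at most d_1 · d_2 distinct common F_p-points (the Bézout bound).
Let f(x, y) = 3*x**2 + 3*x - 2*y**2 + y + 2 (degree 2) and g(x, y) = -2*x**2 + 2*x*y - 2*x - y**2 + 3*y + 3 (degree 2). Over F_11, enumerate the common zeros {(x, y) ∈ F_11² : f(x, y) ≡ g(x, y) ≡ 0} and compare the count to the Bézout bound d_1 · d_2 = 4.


Common zeros: ∅; count = 0; Bézout bound = 4.

deg(f) = 2, deg(g) = 2, so Bézout bound = 4.
Scan x ∈ F_11. For each x, list the y ∈ F_11 with f(x, y) ≡ 0 and those with g(x, y) ≡ 0 (mod 11); the common zeros in that column are the intersection.
  x = 0: f ≡ 0 at y ∈ ∅; g ≡ 0 at y ∈ ∅; common: ∅.
  x = 1: f ≡ 0 at y ∈ ∅; g ≡ 0 at y ∈ ∅; common: ∅.
  x = 2: f ≡ 0 at y ∈ ∅; g ≡ 0 at y ∈ ∅; common: ∅.
  x = 3: f ≡ 0 at y ∈ ∅; g ≡ 0 at y ∈ ∅; common: ∅.
  x = 4: f ≡ 0 at y ∈ ∅; g ≡ 0 at y ∈ ∅; common: ∅.
  x = 5: f ≡ 0 at y ∈ {3}; g ≡ 0 at y ∈ ∅; common: ∅.
  x = 6: f ≡ 0 at y ∈ ∅; g ≡ 0 at y ∈ {2}; common: ∅.
  x = 7: f ≡ 0 at y ∈ ∅; g ≡ 0 at y ∈ ∅; common: ∅.
  x = 8: f ≡ 0 at y ∈ ∅; g ≡ 0 at y ∈ ∅; common: ∅.
  x = 9: f ≡ 0 at y ∈ ∅; g ≡ 0 at y ∈ ∅; common: ∅.
  x = 10: f ≡ 0 at y ∈ ∅; g ≡ 0 at y ∈ ∅; common: ∅.
Collecting: common zeros = ∅, so the count is 0.
Comparison with the Bézout bound: 0 ≤ 4 = deg(f)·deg(g), as expected for curves with no common component (the affine F_11-count falls short of the bound because intersections may lie at infinity, over extension fields, or carry multiplicity).


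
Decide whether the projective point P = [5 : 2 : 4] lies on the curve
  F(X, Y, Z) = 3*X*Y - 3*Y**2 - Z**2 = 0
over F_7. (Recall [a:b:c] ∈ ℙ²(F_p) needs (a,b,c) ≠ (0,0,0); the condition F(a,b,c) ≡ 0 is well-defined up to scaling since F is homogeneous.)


F(5,2,4) ≡ 2 (mod 7); P is NOT on the curve.

Evaluate F(5, 2, 4) term-by-term (mod 7).
  3*X*Y ↦ 3·5·2·1 = 30
  -3*Y**2 ↦ -3·1·4·1 = -12
  -Z**2 ↦ -1·1·1·16 = -16
Sum: F(5, 2, 4) = (30) + (-12) + (-16) = 2.
Reducing mod 7: 2 ≡ 2 (mod 7).
Since F(a, b, c) ≡ 2 ≠ 0 (mod 7), P does NOT lie on the curve.


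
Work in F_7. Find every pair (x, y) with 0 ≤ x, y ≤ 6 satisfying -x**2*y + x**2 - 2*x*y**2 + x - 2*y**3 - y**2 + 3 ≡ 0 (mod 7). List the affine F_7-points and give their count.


Affine F_7-points: {(0, 1), (1, 4), (2, 2), (3, 5), (4, 5), (5, 2), (5, 4), (5, 6), (6, 6)}; count = 9.

For each of the 49 pairs (x, y) ∈ F_7², evaluate f(x, y) mod 7. Record the zeros.
  x = 0: [0↦3, 1↦0, 2↦4, 3↦3, 4↦6, 5↦1, 6↦4]  zeros at y ∈ {1}
  x = 1: [0↦5, 1↦6, 2↦3, 3↦5, 4↦0, 5↦4, 6↦5]  zeros at y ∈ {4}
  x = 2: [0↦2, 1↦5, 2↦0, 3↦3, 4↦2, 5↦6, 6↦3]  zeros at y ∈ {2}
  x = 3: [0↦1, 1↦4, 2↦2, 3↦4, 4↦5, 5↦0, 6↦5]  zeros at y ∈ {5}
  x = 4: [0↦2, 1↦3, 2↦2, 3↦1, 4↦2, 5↦0, 6↦4]  zeros at y ∈ {5}
  x = 5: [0↦5, 1↦2, 2↦0, 3↦1, 4↦0, 5↦6, 6↦0]  zeros at y ∈ {2, 4, 6}
  x = 6: [0↦3, 1↦1, 2↦3, 3↦4, 4↦6, 5↦4, 6↦0]  zeros at y ∈ {6}
Collecting zeros: affine points = {(0, 1), (1, 4), (2, 2), (3, 5), (4, 5), (5, 2), (5, 4), (5, 6), (6, 6)}.
Total count |C(F_7)_aff| = 9.


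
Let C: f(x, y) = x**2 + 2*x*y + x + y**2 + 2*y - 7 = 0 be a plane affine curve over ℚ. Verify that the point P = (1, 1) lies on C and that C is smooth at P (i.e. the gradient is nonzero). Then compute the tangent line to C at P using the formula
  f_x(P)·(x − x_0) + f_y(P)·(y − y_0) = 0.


Tangent line at P: 5*x + 6*y - 11 = 0.

Step 1: f(1, 1) = 0, so P lies on C.
Step 2: partial derivatives
  f_x(x, y) = 2*x + 2*y + 1, f_y(x, y) = 2*x + 2*y + 2.
  f_x(P) = 5, f_y(P) = 6 (gradient nonzero, so P is smooth).
Step 3: tangent line at P: 5·(x − 1) + 6·(y − 1) = 0.
Expanding: 5*x + 6*y - 11 = 0.


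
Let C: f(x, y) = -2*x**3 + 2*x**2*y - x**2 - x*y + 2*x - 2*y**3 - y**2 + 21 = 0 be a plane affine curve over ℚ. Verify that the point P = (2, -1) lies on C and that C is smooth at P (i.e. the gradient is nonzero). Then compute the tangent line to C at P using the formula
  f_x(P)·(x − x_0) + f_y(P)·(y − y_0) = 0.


Tangent line at P: -33*x + 2*y + 68 = 0.

Step 1: f(2, -1) = 0, so P lies on C.
Step 2: partial derivatives
  f_x(x, y) = -6*x**2 + 4*x*y - 2*x - y + 2, f_y(x, y) = 2*x**2 - x - 6*y**2 - 2*y.
  f_x(P) = -33, f_y(P) = 2 (gradient nonzero, so P is smooth).
Step 3: tangent line at P: -33·(x − 2) + 2·(y − -1) = 0.
Expanding: -33*x + 2*y + 68 = 0.


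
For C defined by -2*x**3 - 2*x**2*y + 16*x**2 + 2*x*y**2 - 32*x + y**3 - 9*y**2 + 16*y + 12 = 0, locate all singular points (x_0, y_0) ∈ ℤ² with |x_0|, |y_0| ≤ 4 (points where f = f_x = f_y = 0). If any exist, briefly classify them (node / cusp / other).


Singular points: {(2, 2)}; classification: cusp.

Compute partial derivatives:
  f_x = -6*x**2 - 4*x*y + 32*x + 2*y**2 - 32.
  f_y = -2*x**2 + 4*x*y + 3*y**2 - 18*y + 16.
Scan x_0 ∈ {−4, ..., 4}. For each x_0, f_y(x_0, y) is a polynomial in y; find its integer roots y ∈ {−4, ..., 4}, then test f_x and f at those candidates.
  x = -4: f_y(-4, y) = 3*y**2 - 34*y - 16; no integer root y with |y| ≤ 4.
  x = -3: f_y(-3, y) = 3*y**2 - 30*y - 2; no integer root y with |y| ≤ 4.
  x = -2: f_y(-2, y) = 3*y**2 - 26*y + 8; no integer root y with |y| ≤ 4.
  x = -1: f_y(-1, y) = 3*y**2 - 22*y + 14; no integer root y with |y| ≤ 4.
  x = 0: f_y(0, y) = 3*y**2 - 18*y + 16; no integer root y with |y| ≤ 4.
  x = 1: f_y(1, y) = 3*y**2 - 14*y + 14; no integer root y with |y| ≤ 4.
  x = 2: f_y(2, y) = 3*y**2 - 10*y + 8; vanishes at y ∈ {2}. (2, 2): f_x = 0, f = 0 — SINGULAR.
  x = 3: f_y(3, y) = 3*y**2 - 6*y - 2; no integer root y with |y| ≤ 4.
  x = 4: f_y(4, y) = 3*y**2 - 2*y - 16; vanishes at y ∈ {-2}. (4, -2): f_x = 40 ≠ 0.
Only singular point on the grid: (2, 2).
Classify: substitute x = 2 + u, y = 2 + v and expand: f = -2*u**3 - 2*u**2*v + 2*u*v**2 + v**3 + v**2.
No constant or linear terms (consistent with a singular point). Quadratic part: v**2. Cubic part: -2*u**3 - 2*u**2*v + 2*u*v**2 + v**3.
The quadratic part v**2 is a perfect square, so there is a single (double) tangent line v = 0, i.e. y = 2. Restricting the cubic part to that line (v = 0) leaves -2*u**3 ≠ 0, so f is not divisible by v and the branch is v² ≈ 2*u**3 to lowest order — this is a cusp.
Classification: cusp.


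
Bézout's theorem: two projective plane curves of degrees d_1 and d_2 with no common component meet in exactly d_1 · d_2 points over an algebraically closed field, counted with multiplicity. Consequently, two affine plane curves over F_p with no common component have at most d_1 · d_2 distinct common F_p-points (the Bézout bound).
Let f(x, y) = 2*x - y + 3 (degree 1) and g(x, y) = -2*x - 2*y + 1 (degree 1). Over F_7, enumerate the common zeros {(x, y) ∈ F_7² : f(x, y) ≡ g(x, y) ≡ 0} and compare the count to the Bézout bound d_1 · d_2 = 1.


Common zeros: {(5, 6)}; count = 1; Bézout bound = 1.

deg(f) = 1, deg(g) = 1, so Bézout bound = 1.
Scan x ∈ F_7. For each x, list the y ∈ F_7 with f(x, y) ≡ 0 and those with g(x, y) ≡ 0 (mod 7); the common zeros in that column are the intersection.
  x = 0: f ≡ 0 at y ∈ {3}; g ≡ 0 at y ∈ {4}; common: ∅.
  x = 1: f ≡ 0 at y ∈ {5}; g ≡ 0 at y ∈ {3}; common: ∅.
  x = 2: f ≡ 0 at y ∈ {0}; g ≡ 0 at y ∈ {2}; common: ∅.
  x = 3: f ≡ 0 at y ∈ {2}; g ≡ 0 at y ∈ {1}; common: ∅.
  x = 4: f ≡ 0 at y ∈ {4}; g ≡ 0 at y ∈ {0}; common: ∅.
  x = 5: f ≡ 0 at y ∈ {6}; g ≡ 0 at y ∈ {6}; common: {6}.
  x = 6: f ≡ 0 at y ∈ {1}; g ≡ 0 at y ∈ {5}; common: ∅.
Collecting: common zeros = {(5, 6)}, so the count is 1.
Comparison with the Bézout bound: 1 ≤ 1 = deg(f)·deg(g), as expected for curves with no common component (the bound is attained).


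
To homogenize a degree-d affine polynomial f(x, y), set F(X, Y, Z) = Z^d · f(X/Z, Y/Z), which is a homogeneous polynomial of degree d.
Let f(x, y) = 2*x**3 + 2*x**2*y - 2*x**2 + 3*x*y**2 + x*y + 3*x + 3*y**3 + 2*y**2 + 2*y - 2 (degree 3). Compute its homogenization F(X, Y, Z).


F(X, Y, Z) = 2*X**3 + 2*X**2*Y - 2*X**2*Z + 3*X*Y**2 + X*Y*Z + 3*X*Z**2 + 3*Y**3 + 2*Y**2*Z + 2*Y*Z**2 - 2*Z**3

deg(f) = 3.
Substitute x = X/Z, y = Y/Z into f, then multiply by Z^3.
  monomial 2·x^3·y^0 ↦ 2·X^3·Y^0·Z^0.
  monomial 2·x^2·y^1 ↦ 2·X^2·Y^1·Z^0.
  monomial -2·x^2·y^0 ↦ -2·X^2·Y^0·Z^1.
  monomial 3·x^1·y^2 ↦ 3·X^1·Y^2·Z^0.
  monomial 1·x^1·y^1 ↦ 1·X^1·Y^1·Z^1.
  monomial 3·x^1·y^0 ↦ 3·X^1·Y^0·Z^2.
  monomial 3·x^0·y^3 ↦ 3·X^0·Y^3·Z^0.
  monomial 2·x^0·y^2 ↦ 2·X^0·Y^2·Z^1.
  monomial 2·x^0·y^1 ↦ 2·X^0·Y^1·Z^2.
  monomial -2·x^0·y^0 ↦ -2·X^0·Y^0·Z^3.
Collecting: F(X, Y, Z) = 2*X**3 + 2*X**2*Y - 2*X**2*Z + 3*X*Y**2 + X*Y*Z + 3*X*Z**2 + 3*Y**3 + 2*Y**2*Z + 2*Y*Z**2 - 2*Z**3.


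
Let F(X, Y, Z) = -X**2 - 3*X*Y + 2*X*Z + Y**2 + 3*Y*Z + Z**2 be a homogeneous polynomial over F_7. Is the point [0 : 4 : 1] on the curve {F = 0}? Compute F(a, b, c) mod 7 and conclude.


F(0,4,1) ≡ 1 (mod 7); P is NOT on the curve.

Evaluate F(0, 4, 1) term-by-term (mod 7).
  -X**2 ↦ -1·0·1·1 = 0
  -3*X*Y ↦ -3·0·4·1 = 0
  2*X*Z ↦ 2·0·1·1 = 0
  Y**2 ↦ 1·1·16·1 = 16
  3*Y*Z ↦ 3·1·4·1 = 12
  Z**2 ↦ 1·1·1·1 = 1
Sum: F(0, 4, 1) = (0) + (0) + (0) + (16) + (12) + (1) = 29.
Reducing mod 7: 29 ≡ 1 (mod 7).
Since F(a, b, c) ≡ 1 ≠ 0 (mod 7), P does NOT lie on the curve.


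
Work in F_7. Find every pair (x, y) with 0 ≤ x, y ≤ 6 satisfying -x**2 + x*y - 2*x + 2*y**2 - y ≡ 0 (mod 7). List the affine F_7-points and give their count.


Affine F_7-points: {(0, 0), (0, 4), (2, 4), (2, 6), (5, 0), (5, 5)}; count = 6.

For each of the 49 pairs (x, y) ∈ F_7², evaluate f(x, y) mod 7. Record the zeros.
  x = 0: [0↦0, 1↦1, 2↦6, 3↦1, 4↦0, 5↦3, 6↦3]  zeros at y ∈ {0, 4}
  x = 1: [0↦4, 1↦6, 2↦5, 3↦1, 4↦1, 5↦5, 6↦6]  zeros at y ∈ ∅
  x = 2: [0↦6, 1↦2, 2↦2, 3↦6, 4↦0, 5↦5, 6↦0]  zeros at y ∈ {4, 6}
  x = 3: [0↦6, 1↦3, 2↦4, 3↦2, 4↦4, 5↦3, 6↦6]  zeros at y ∈ ∅
  x = 4: [0↦4, 1↦2, 2↦4, 3↦3, 4↦6, 5↦6, 6↦3]  zeros at y ∈ ∅
  x = 5: [0↦0, 1↦6, 2↦2, 3↦2, 4↦6, 5↦0, 6↦5]  zeros at y ∈ {0, 5}
  x = 6: [0↦1, 1↦1, 2↦5, 3↦6, 4↦4, 5↦6, 6↦5]  zeros at y ∈ ∅
Collecting zeros: affine points = {(0, 0), (0, 4), (2, 4), (2, 6), (5, 0), (5, 5)}.
Total count |C(F_7)_aff| = 6.


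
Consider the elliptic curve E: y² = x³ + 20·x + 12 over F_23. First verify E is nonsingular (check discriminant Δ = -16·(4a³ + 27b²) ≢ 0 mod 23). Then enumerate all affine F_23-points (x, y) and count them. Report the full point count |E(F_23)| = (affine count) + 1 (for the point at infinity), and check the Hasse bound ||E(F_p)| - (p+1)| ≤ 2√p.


Affine points = {(0, 9), (0, 14), (4, 8), (4, 15), (6, 7), (6, 16), (7, 9), (7, 14), (9, 1), (9, 22), (10, 4), (10, 19), (12, 5), (12, 18), (13, 10), (13, 13), (14, 0), (16, 9), (16, 14), (19, 11), (19, 12)}; affine count = 21; |E(F_23)| = 22.

Discriminant check: Δ ∝ 4a³ + 27b² = 4·20³ + 27·12² = 4·8000 + 27·144 ≡ 8 (mod 23). Nonzero ⇒ E is nonsingular.
For each x ∈ F_23, compute rhs = x³ + 20·x + 12 mod 23, then count y ∈ F_23 with y² ≡ rhs.
  x = 0: rhs = 12, matching y values: 9, 14 (2 points).
  x = 1: rhs = 10, matching y values: none (0 points).
  x = 2: rhs = 14, matching y values: none (0 points).
  x = 3: rhs = 7, matching y values: none (0 points).
  x = 4: rhs = 18, matching y values: 8, 15 (2 points).
  x = 5: rhs = 7, matching y values: none (0 points).
  x = 6: rhs = 3, matching y values: 7, 16 (2 points).
  x = 7: rhs = 12, matching y values: 9, 14 (2 points).
  x = 8: rhs = 17, matching y values: none (0 points).
  x = 9: rhs = 1, matching y values: 1, 22 (2 points).
  x = 10: rhs = 16, matching y values: 4, 19 (2 points).
  x = 11: rhs = 22, matching y values: none (0 points).
  x = 12: rhs = 2, matching y values: 5, 18 (2 points).
  x = 13: rhs = 8, matching y values: 10, 13 (2 points).
  x = 14: rhs = 0, matching y values: 0 (1 points).
  x = 15: rhs = 7, matching y values: none (0 points).
  x = 16: rhs = 12, matching y values: 9, 14 (2 points).
  x = 17: rhs = 21, matching y values: none (0 points).
  x = 18: rhs = 17, matching y values: none (0 points).
  x = 19: rhs = 6, matching y values: 11, 12 (2 points).
  x = 20: rhs = 17, matching y values: none (0 points).
  x = 21: rhs = 10, matching y values: none (0 points).
  x = 22: rhs = 14, matching y values: none (0 points).
Total affine count: 21.
Full point count |E(F_23)| = 21 + 1 = 22.
Hasse bound: |22 − (23+1)| = |-2| = 2 ≤ 2√23 ≈ 9.5917 ✓.


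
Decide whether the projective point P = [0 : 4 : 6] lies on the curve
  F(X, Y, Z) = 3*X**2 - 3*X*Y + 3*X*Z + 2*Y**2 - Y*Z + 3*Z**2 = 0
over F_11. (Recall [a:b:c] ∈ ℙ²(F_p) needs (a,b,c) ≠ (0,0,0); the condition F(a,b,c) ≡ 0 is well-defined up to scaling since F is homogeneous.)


F(0,4,6) ≡ 6 (mod 11); P is NOT on the curve.

Evaluate F(0, 4, 6) term-by-term (mod 11).
  3*X**2 ↦ 3·0·1·1 = 0
  -3*X*Y ↦ -3·0·4·1 = 0
  3*X*Z ↦ 3·0·1·6 = 0
  2*Y**2 ↦ 2·1·16·1 = 32
  -Y*Z ↦ -1·1·4·6 = -24
  3*Z**2 ↦ 3·1·1·36 = 108
Sum: F(0, 4, 6) = (0) + (0) + (0) + (32) + (-24) + (108) = 116.
Reducing mod 11: 116 ≡ 6 (mod 11).
Since F(a, b, c) ≡ 6 ≠ 0 (mod 11), P does NOT lie on the curve.


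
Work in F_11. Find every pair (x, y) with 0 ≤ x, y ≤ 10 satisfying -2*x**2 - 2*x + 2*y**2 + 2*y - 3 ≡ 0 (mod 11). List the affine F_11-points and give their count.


Affine F_11-points: {(1, 4), (1, 6), (2, 1), (2, 9), (3, 5), (7, 5), (8, 1), (8, 9), (9, 4), (9, 6)}; count = 10.

For each of the 121 pairs (x, y) ∈ F_11², evaluate f(x, y) mod 11. Record the zeros.
  x = 0: [0↦8, 1↦1, 2↦9, 3↦10, 4↦4, 5↦2, 6↦4, 7↦10, 8↦9, 9↦1, 10↦8]  zeros at y ∈ ∅
  x = 1: [0↦4, 1↦8, 2↦5, 3↦6, 4↦0, 5↦9, 6↦0, 7↦6, 8↦5, 9↦8, 10↦4]  zeros at y ∈ {4, 6}
  x = 2: [0↦7, 1↦0, 2↦8, 3↦9, 4↦3, 5↦1, 6↦3, 7↦9, 8↦8, 9↦0, 10↦7]  zeros at y ∈ {1, 9}
  x = 3: [0↦6, 1↦10, 2↦7, 3↦8, 4↦2, 5↦0, 6↦2, 7↦8, 8↦7, 9↦10, 10↦6]  zeros at y ∈ {5}
  x = 4: [0↦1, 1↦5, 2↦2, 3↦3, 4↦8, 5↦6, 6↦8, 7↦3, 8↦2, 9↦5, 10↦1]  zeros at y ∈ ∅
  x = 5: [0↦3, 1↦7, 2↦4, 3↦5, 4↦10, 5↦8, 6↦10, 7↦5, 8↦4, 9↦7, 10↦3]  zeros at y ∈ ∅
  x = 6: [0↦1, 1↦5, 2↦2, 3↦3, 4↦8, 5↦6, 6↦8, 7↦3, 8↦2, 9↦5, 10↦1]  zeros at y ∈ ∅
  x = 7: [0↦6, 1↦10, 2↦7, 3↦8, 4↦2, 5↦0, 6↦2, 7↦8, 8↦7, 9↦10, 10↦6]  zeros at y ∈ {5}
  x = 8: [0↦7, 1↦0, 2↦8, 3↦9, 4↦3, 5↦1, 6↦3, 7↦9, 8↦8, 9↦0, 10↦7]  zeros at y ∈ {1, 9}
  x = 9: [0↦4, 1↦8, 2↦5, 3↦6, 4↦0, 5↦9, 6↦0, 7↦6, 8↦5, 9↦8, 10↦4]  zeros at y ∈ {4, 6}
  x = 10: [0↦8, 1↦1, 2↦9, 3↦10, 4↦4, 5↦2, 6↦4, 7↦10, 8↦9, 9↦1, 10↦8]  zeros at y ∈ ∅
Collecting zeros: affine points = {(1, 4), (1, 6), (2, 1), (2, 9), (3, 5), (7, 5), (8, 1), (8, 9), (9, 4), (9, 6)}.
Total count |C(F_11)_aff| = 10.


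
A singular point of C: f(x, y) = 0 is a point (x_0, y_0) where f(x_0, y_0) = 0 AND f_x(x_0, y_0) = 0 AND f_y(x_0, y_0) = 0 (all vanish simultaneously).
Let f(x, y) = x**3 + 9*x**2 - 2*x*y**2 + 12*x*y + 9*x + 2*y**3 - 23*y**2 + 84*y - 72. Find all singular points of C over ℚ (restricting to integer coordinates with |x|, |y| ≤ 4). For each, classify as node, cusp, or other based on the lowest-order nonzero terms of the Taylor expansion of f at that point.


Singular points: {(-3, 3)}; classification: cusp.

Compute partial derivatives:
  f_x = 3*x**2 + 18*x - 2*y**2 + 12*y + 9.
  f_y = -4*x*y + 12*x + 6*y**2 - 46*y + 84.
Scan x_0 ∈ {−4, ..., 4}. For each x_0, f_y(x_0, y) is a polynomial in y; find its integer roots y ∈ {−4, ..., 4}, then test f_x and f at those candidates.
  x = -4: f_y(-4, y) = 6*y**2 - 30*y + 36; vanishes at y ∈ {2, 3}. (-4, 2): f_x = 1 ≠ 0; (-4, 3): f_x = 3 ≠ 0.
  x = -3: f_y(-3, y) = 6*y**2 - 34*y + 48; vanishes at y ∈ {3}. (-3, 3): f_x = 0, f = 0 — SINGULAR.
  x = -2: f_y(-2, y) = 6*y**2 - 38*y + 60; vanishes at y ∈ {3}. (-2, 3): f_x = 3 ≠ 0.
  x = -1: f_y(-1, y) = 6*y**2 - 42*y + 72; vanishes at y ∈ {3, 4}. (-1, 3): f_x = 12 ≠ 0; (-1, 4): f_x = 10 ≠ 0.
  x = 0: f_y(0, y) = 6*y**2 - 46*y + 84; vanishes at y ∈ {3}. (0, 3): f_x = 27 ≠ 0.
  x = 1: f_y(1, y) = 6*y**2 - 50*y + 96; vanishes at y ∈ {3}. (1, 3): f_x = 48 ≠ 0.
  x = 2: f_y(2, y) = 6*y**2 - 54*y + 108; vanishes at y ∈ {3}. (2, 3): f_x = 75 ≠ 0.
  x = 3: f_y(3, y) = 6*y**2 - 58*y + 120; vanishes at y ∈ {3}. (3, 3): f_x = 108 ≠ 0.
  x = 4: f_y(4, y) = 6*y**2 - 62*y + 132; vanishes at y ∈ {3}. (4, 3): f_x = 147 ≠ 0.
Only singular point on the grid: (-3, 3).
Classify: substitute x = -3 + u, y = 3 + v and expand: f = u**3 - 2*u*v**2 + 2*v**3 + v**2.
No constant or linear terms (consistent with a singular point). Quadratic part: v**2. Cubic part: u**3 - 2*u*v**2 + 2*v**3.
The quadratic part v**2 is a perfect square, so there is a single (double) tangent line v = 0, i.e. y = 3. Restricting the cubic part to that line (v = 0) leaves u**3 ≠ 0, so f is not divisible by v and the branch is v² ≈ -u**3 to lowest order — this is a cusp.
Classification: cusp.


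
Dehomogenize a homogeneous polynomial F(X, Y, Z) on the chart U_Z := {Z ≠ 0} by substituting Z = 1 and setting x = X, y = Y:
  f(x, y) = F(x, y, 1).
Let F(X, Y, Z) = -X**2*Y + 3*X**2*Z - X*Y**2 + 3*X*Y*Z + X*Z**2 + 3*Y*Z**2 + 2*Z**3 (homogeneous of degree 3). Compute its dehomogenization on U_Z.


f(x, y) = -x**2*y + 3*x**2 - x*y**2 + 3*x*y + x + 3*y + 2

On U_Z we set Z = 1. Each monomial c·X^i·Y^j·Z^k in F becomes c·x^i·y^j·1^k = c·x^i·y^j.
Substituting Z = 1: F(X, Y, 1) = -x**2*y + 3*x**2 - x*y**2 + 3*x*y + x + 3*y + 2.
Note: deg(f) ≤ deg(F) = 3; strict inequality happens when F is divisible by Z (lost terms).


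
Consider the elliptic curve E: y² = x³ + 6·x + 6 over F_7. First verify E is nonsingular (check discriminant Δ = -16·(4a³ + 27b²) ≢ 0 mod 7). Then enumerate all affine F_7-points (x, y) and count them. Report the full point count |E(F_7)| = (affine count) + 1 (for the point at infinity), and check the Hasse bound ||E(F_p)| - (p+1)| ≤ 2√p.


Affine points = {(3, 3), (3, 4), (5, 0)}; affine count = 3; |E(F_7)| = 4.

Discriminant check: Δ ∝ 4a³ + 27b² = 4·6³ + 27·6² = 4·216 + 27·36 ≡ 2 (mod 7). Nonzero ⇒ E is nonsingular.
For each x ∈ F_7, compute rhs = x³ + 6·x + 6 mod 7, then count y ∈ F_7 with y² ≡ rhs.
  x = 0: rhs = 6, matching y values: none (0 points).
  x = 1: rhs = 6, matching y values: none (0 points).
  x = 2: rhs = 5, matching y values: none (0 points).
  x = 3: rhs = 2, matching y values: 3, 4 (2 points).
  x = 4: rhs = 3, matching y values: none (0 points).
  x = 5: rhs = 0, matching y values: 0 (1 points).
  x = 6: rhs = 6, matching y values: none (0 points).
Total affine count: 3.
Full point count |E(F_7)| = 3 + 1 = 4.
Hasse bound: |4 − (7+1)| = |-4| = 4 ≤ 2√7 ≈ 5.2915 ✓.


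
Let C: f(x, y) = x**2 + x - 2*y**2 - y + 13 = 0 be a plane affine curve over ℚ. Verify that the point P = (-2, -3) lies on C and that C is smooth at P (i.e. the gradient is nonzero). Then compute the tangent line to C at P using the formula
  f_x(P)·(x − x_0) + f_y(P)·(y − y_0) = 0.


Tangent line at P: -3*x + 11*y + 27 = 0.

Step 1: f(-2, -3) = 0, so P lies on C.
Step 2: partial derivatives
  f_x(x, y) = 2*x + 1, f_y(x, y) = -4*y - 1.
  f_x(P) = -3, f_y(P) = 11 (gradient nonzero, so P is smooth).
Step 3: tangent line at P: -3·(x − -2) + 11·(y − -3) = 0.
Expanding: -3*x + 11*y + 27 = 0.


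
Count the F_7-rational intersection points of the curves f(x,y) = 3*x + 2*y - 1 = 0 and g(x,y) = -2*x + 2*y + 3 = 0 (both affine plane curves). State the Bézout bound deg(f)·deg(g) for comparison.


Common zeros: {(5, 0)}; count = 1; Bézout bound = 1.

deg(f) = 1, deg(g) = 1, so Bézout bound = 1.
Scan x ∈ F_7. For each x, list the y ∈ F_7 with f(x, y) ≡ 0 and those with g(x, y) ≡ 0 (mod 7); the common zeros in that column are the intersection.
  x = 0: f ≡ 0 at y ∈ {4}; g ≡ 0 at y ∈ {2}; common: ∅.
  x = 1: f ≡ 0 at y ∈ {6}; g ≡ 0 at y ∈ {3}; common: ∅.
  x = 2: f ≡ 0 at y ∈ {1}; g ≡ 0 at y ∈ {4}; common: ∅.
  x = 3: f ≡ 0 at y ∈ {3}; g ≡ 0 at y ∈ {5}; common: ∅.
  x = 4: f ≡ 0 at y ∈ {5}; g ≡ 0 at y ∈ {6}; common: ∅.
  x = 5: f ≡ 0 at y ∈ {0}; g ≡ 0 at y ∈ {0}; common: {0}.
  x = 6: f ≡ 0 at y ∈ {2}; g ≡ 0 at y ∈ {1}; common: ∅.
Collecting: common zeros = {(5, 0)}, so the count is 1.
Comparison with the Bézout bound: 1 ≤ 1 = deg(f)·deg(g), as expected for curves with no common component (the bound is attained).


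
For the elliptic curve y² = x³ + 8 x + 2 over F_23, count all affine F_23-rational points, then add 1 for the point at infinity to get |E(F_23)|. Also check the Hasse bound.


Affine points = {(0, 5), (0, 18), (2, 7), (2, 16), (4, 11), (4, 12), (5, 11), (5, 12), (6, 6), (6, 17), (8, 7), (8, 16), (10, 1), (10, 22), (11, 8), (11, 15), (12, 3), (12, 20), (13, 7), (13, 16), (14, 11), (14, 12), (15, 1), (15, 22), (21, 1), (21, 22), (22, 4), (22, 19)}; affine count = 28; |E(F_23)| = 29.

Discriminant check: Δ ∝ 4a³ + 27b² = 4·8³ + 27·2² = 4·512 + 27·4 ≡ 17 (mod 23). Nonzero ⇒ E is nonsingular.
For each x ∈ F_23, compute rhs = x³ + 8·x + 2 mod 23, then count y ∈ F_23 with y² ≡ rhs.
  x = 0: rhs = 2, matching y values: 5, 18 (2 points).
  x = 1: rhs = 11, matching y values: none (0 points).
  x = 2: rhs = 3, matching y values: 7, 16 (2 points).
  x = 3: rhs = 7, matching y values: none (0 points).
  x = 4: rhs = 6, matching y values: 11, 12 (2 points).
  x = 5: rhs = 6, matching y values: 11, 12 (2 points).
  x = 6: rhs = 13, matching y values: 6, 17 (2 points).
  x = 7: rhs = 10, matching y values: none (0 points).
  x = 8: rhs = 3, matching y values: 7, 16 (2 points).
  x = 9: rhs = 21, matching y values: none (0 points).
  x = 10: rhs = 1, matching y values: 1, 22 (2 points).
  x = 11: rhs = 18, matching y values: 8, 15 (2 points).
  x = 12: rhs = 9, matching y values: 3, 20 (2 points).
  x = 13: rhs = 3, matching y values: 7, 16 (2 points).
  x = 14: rhs = 6, matching y values: 11, 12 (2 points).
  x = 15: rhs = 1, matching y values: 1, 22 (2 points).
  x = 16: rhs = 17, matching y values: none (0 points).
  x = 17: rhs = 14, matching y values: none (0 points).
  x = 18: rhs = 21, matching y values: none (0 points).
  x = 19: rhs = 21, matching y values: none (0 points).
  x = 20: rhs = 20, matching y values: none (0 points).
  x = 21: rhs = 1, matching y values: 1, 22 (2 points).
  x = 22: rhs = 16, matching y values: 4, 19 (2 points).
Total affine count: 28.
Full point count |E(F_23)| = 28 + 1 = 29.
Hasse bound: |29 − (23+1)| = |5| = 5 ≤ 2√23 ≈ 9.5917 ✓.


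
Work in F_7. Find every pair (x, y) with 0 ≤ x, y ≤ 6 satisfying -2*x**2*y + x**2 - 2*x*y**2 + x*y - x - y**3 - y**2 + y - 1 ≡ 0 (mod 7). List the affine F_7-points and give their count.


Affine F_7-points: {(0, 4), (1, 2), (6, 2)}; count = 3.

For each of the 49 pairs (x, y) ∈ F_7², evaluate f(x, y) mod 7. Record the zeros.
  x = 0: [0↦6, 1↦5, 2↦3, 3↦1, 4↦0, 5↦1, 6↦5]  zeros at y ∈ {4}
  x = 1: [0↦6, 1↦2, 2↦0, 3↦1, 4↦6, 5↦2, 6↦4]  zeros at y ∈ {2}
  x = 2: [0↦1, 1↦4, 2↦5, 3↦5, 4↦5, 5↦6, 6↦2]  zeros at y ∈ ∅
  x = 3: [0↦5, 1↦4, 2↦4, 3↦6, 4↦4, 5↦6, 6↦6]  zeros at y ∈ ∅
  x = 4: [0↦4, 1↦2, 2↦4, 3↦4, 4↦3, 5↦2, 6↦2]  zeros at y ∈ ∅
  x = 5: [0↦5, 1↦5, 2↦5, 3↦6, 4↦2, 5↦1, 6↦4]  zeros at y ∈ ∅
  x = 6: [0↦1, 1↦6, 2↦0, 3↦5, 4↦1, 5↦3, 6↦5]  zeros at y ∈ {2}
Collecting zeros: affine points = {(0, 4), (1, 2), (6, 2)}.
Total count |C(F_7)_aff| = 3.


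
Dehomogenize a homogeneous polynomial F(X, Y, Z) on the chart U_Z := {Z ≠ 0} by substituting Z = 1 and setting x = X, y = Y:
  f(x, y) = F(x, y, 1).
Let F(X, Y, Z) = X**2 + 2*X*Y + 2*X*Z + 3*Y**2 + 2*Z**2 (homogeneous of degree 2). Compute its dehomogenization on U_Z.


f(x, y) = x**2 + 2*x*y + 2*x + 3*y**2 + 2

On U_Z we set Z = 1. Each monomial c·X^i·Y^j·Z^k in F becomes c·x^i·y^j·1^k = c·x^i·y^j.
Substituting Z = 1: F(X, Y, 1) = x**2 + 2*x*y + 2*x + 3*y**2 + 2.
Note: deg(f) ≤ deg(F) = 2; strict inequality happens when F is divisible by Z (lost terms).


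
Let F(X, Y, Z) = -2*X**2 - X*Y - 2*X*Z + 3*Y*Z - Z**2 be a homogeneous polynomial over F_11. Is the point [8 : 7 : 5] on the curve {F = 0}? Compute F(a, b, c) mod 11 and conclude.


F(8,7,5) ≡ 3 (mod 11); P is NOT on the curve.

Evaluate F(8, 7, 5) term-by-term (mod 11).
  -2*X**2 ↦ -2·64·1·1 = -128
  -X*Y ↦ -1·8·7·1 = -56
  -2*X*Z ↦ -2·8·1·5 = -80
  3*Y*Z ↦ 3·1·7·5 = 105
  -Z**2 ↦ -1·1·1·25 = -25
Sum: F(8, 7, 5) = (-128) + (-56) + (-80) + (105) + (-25) = -184.
Reducing mod 11: -184 ≡ 3 (mod 11).
Since F(a, b, c) ≡ 3 ≠ 0 (mod 11), P does NOT lie on the curve.


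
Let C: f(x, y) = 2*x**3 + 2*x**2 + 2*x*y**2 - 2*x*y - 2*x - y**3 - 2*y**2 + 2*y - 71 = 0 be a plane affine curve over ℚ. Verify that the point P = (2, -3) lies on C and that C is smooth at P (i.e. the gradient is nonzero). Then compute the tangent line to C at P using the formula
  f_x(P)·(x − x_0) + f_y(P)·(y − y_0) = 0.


Tangent line at P: 54*x - 41*y - 231 = 0.

Step 1: f(2, -3) = 0, so P lies on C.
Step 2: partial derivatives
  f_x(x, y) = 6*x**2 + 4*x + 2*y**2 - 2*y - 2, f_y(x, y) = 4*x*y - 2*x - 3*y**2 - 4*y + 2.
  f_x(P) = 54, f_y(P) = -41 (gradient nonzero, so P is smooth).
Step 3: tangent line at P: 54·(x − 2) + -41·(y − -3) = 0.
Expanding: 54*x - 41*y - 231 = 0.


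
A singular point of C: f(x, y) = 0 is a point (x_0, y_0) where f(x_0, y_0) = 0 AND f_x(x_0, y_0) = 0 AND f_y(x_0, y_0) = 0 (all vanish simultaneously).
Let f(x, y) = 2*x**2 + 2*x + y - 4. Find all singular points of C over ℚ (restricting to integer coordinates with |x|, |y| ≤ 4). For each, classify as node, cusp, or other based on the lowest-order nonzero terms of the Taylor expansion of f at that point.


No singular points in the scanned grid; C is smooth there.

Compute partial derivatives:
  f_x = 4*x + 2.
  f_y = 1.
f_y = 1 is a nonzero constant, so f_y never vanishes: no point (x, y) can satisfy f = f_x = f_y = 0. In particular no (x, y) ∈ {−4, ..., 4}² is singular; the curve is smooth.


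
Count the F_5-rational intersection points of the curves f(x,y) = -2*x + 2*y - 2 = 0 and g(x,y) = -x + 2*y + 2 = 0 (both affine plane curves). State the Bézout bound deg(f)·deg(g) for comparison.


Common zeros: {(1, 2)}; count = 1; Bézout bound = 1.

deg(f) = 1, deg(g) = 1, so Bézout bound = 1.
Scan x ∈ F_5. For each x, list the y ∈ F_5 with f(x, y) ≡ 0 and those with g(x, y) ≡ 0 (mod 5); the common zeros in that column are the intersection.
  x = 0: f ≡ 0 at y ∈ {1}; g ≡ 0 at y ∈ {4}; common: ∅.
  x = 1: f ≡ 0 at y ∈ {2}; g ≡ 0 at y ∈ {2}; common: {2}.
  x = 2: f ≡ 0 at y ∈ {3}; g ≡ 0 at y ∈ {0}; common: ∅.
  x = 3: f ≡ 0 at y ∈ {4}; g ≡ 0 at y ∈ {3}; common: ∅.
  x = 4: f ≡ 0 at y ∈ {0}; g ≡ 0 at y ∈ {1}; common: ∅.
Collecting: common zeros = {(1, 2)}, so the count is 1.
Comparison with the Bézout bound: 1 ≤ 1 = deg(f)·deg(g), as expected for curves with no common component (the bound is attained).


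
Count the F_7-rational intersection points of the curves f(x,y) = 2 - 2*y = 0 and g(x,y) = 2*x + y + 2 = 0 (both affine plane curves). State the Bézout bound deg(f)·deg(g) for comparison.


Common zeros: {(2, 1)}; count = 1; Bézout bound = 1.

deg(f) = 1, deg(g) = 1, so Bézout bound = 1.
Scan x ∈ F_7. For each x, list the y ∈ F_7 with f(x, y) ≡ 0 and those with g(x, y) ≡ 0 (mod 7); the common zeros in that column are the intersection.
  x = 0: f ≡ 0 at y ∈ {1}; g ≡ 0 at y ∈ {5}; common: ∅.
  x = 1: f ≡ 0 at y ∈ {1}; g ≡ 0 at y ∈ {3}; common: ∅.
  x = 2: f ≡ 0 at y ∈ {1}; g ≡ 0 at y ∈ {1}; common: {1}.
  x = 3: f ≡ 0 at y ∈ {1}; g ≡ 0 at y ∈ {6}; common: ∅.
  x = 4: f ≡ 0 at y ∈ {1}; g ≡ 0 at y ∈ {4}; common: ∅.
  x = 5: f ≡ 0 at y ∈ {1}; g ≡ 0 at y ∈ {2}; common: ∅.
  x = 6: f ≡ 0 at y ∈ {1}; g ≡ 0 at y ∈ {0}; common: ∅.
Collecting: common zeros = {(2, 1)}, so the count is 1.
Comparison with the Bézout bound: 1 ≤ 1 = deg(f)·deg(g), as expected for curves with no common component (the bound is attained).


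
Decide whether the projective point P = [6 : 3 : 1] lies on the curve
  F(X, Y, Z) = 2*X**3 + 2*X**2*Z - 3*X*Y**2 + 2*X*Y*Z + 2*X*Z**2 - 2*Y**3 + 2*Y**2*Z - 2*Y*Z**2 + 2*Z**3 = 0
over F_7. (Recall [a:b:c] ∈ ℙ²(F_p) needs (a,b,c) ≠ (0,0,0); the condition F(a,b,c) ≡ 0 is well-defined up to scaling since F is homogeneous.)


F(6,3,1) ≡ 0 (mod 7); P is on the curve.

Evaluate F(6, 3, 1) term-by-term (mod 7).
  2*X**3 ↦ 2·216·1·1 = 432
  2*X**2*Z ↦ 2·36·1·1 = 72
  -3*X*Y**2 ↦ -3·6·9·1 = -162
  2*X*Y*Z ↦ 2·6·3·1 = 36
  2*X*Z**2 ↦ 2·6·1·1 = 12
  -2*Y**3 ↦ -2·1·27·1 = -54
  2*Y**2*Z ↦ 2·1·9·1 = 18
  -2*Y*Z**2 ↦ -2·1·3·1 = -6
  2*Z**3 ↦ 2·1·1·1 = 2
Sum: F(6, 3, 1) = (432) + (72) + (-162) + (36) + (12) + (-54) + (18) + (-6) + (2) = 350.
Reducing mod 7: 350 ≡ 0 (mod 7).
Since F(a, b, c) ≡ 0 (mod 7), P lies on the curve.


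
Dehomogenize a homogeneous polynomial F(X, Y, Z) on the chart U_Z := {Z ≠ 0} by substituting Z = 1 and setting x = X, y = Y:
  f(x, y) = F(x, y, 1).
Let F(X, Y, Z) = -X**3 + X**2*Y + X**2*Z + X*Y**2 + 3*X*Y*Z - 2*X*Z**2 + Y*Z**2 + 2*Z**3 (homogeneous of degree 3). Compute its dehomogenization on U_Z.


f(x, y) = -x**3 + x**2*y + x**2 + x*y**2 + 3*x*y - 2*x + y + 2

On U_Z we set Z = 1. Each monomial c·X^i·Y^j·Z^k in F becomes c·x^i·y^j·1^k = c·x^i·y^j.
Substituting Z = 1: F(X, Y, 1) = -x**3 + x**2*y + x**2 + x*y**2 + 3*x*y - 2*x + y + 2.
Note: deg(f) ≤ deg(F) = 3; strict inequality happens when F is divisible by Z (lost terms).


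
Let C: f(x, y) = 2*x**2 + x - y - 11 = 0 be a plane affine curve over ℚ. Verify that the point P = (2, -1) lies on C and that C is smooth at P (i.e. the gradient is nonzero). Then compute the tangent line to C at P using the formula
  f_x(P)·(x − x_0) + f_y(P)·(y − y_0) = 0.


Tangent line at P: 9*x - y - 19 = 0.

Step 1: f(2, -1) = 0, so P lies on C.
Step 2: partial derivatives
  f_x(x, y) = 4*x + 1, f_y(x, y) = -1.
  f_x(P) = 9, f_y(P) = -1 (gradient nonzero, so P is smooth).
Step 3: tangent line at P: 9·(x − 2) + -1·(y − -1) = 0.
Expanding: 9*x - y - 19 = 0.


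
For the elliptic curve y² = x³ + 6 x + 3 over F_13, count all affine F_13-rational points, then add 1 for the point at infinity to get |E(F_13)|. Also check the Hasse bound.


Affine points = {(0, 4), (0, 9), (1, 6), (1, 7), (2, 6), (2, 7), (3, 3), (3, 10), (4, 0), (8, 2), (8, 11), (10, 6), (10, 7), (11, 3), (11, 10), (12, 3), (12, 10)}; affine count = 17; |E(F_13)| = 18.

Discriminant check: Δ ∝ 4a³ + 27b² = 4·6³ + 27·3² = 4·216 + 27·9 ≡ 2 (mod 13). Nonzero ⇒ E is nonsingular.
For each x ∈ F_13, compute rhs = x³ + 6·x + 3 mod 13, then count y ∈ F_13 with y² ≡ rhs.
  x = 0: rhs = 3, matching y values: 4, 9 (2 points).
  x = 1: rhs = 10, matching y values: 6, 7 (2 points).
  x = 2: rhs = 10, matching y values: 6, 7 (2 points).
  x = 3: rhs = 9, matching y values: 3, 10 (2 points).
  x = 4: rhs = 0, matching y values: 0 (1 points).
  x = 5: rhs = 2, matching y values: none (0 points).
  x = 6: rhs = 8, matching y values: none (0 points).
  x = 7: rhs = 11, matching y values: none (0 points).
  x = 8: rhs = 4, matching y values: 2, 11 (2 points).
  x = 9: rhs = 6, matching y values: none (0 points).
  x = 10: rhs = 10, matching y values: 6, 7 (2 points).
  x = 11: rhs = 9, matching y values: 3, 10 (2 points).
  x = 12: rhs = 9, matching y values: 3, 10 (2 points).
Total affine count: 17.
Full point count |E(F_13)| = 17 + 1 = 18.
Hasse bound: |18 − (13+1)| = |4| = 4 ≤ 2√13 ≈ 7.2111 ✓.


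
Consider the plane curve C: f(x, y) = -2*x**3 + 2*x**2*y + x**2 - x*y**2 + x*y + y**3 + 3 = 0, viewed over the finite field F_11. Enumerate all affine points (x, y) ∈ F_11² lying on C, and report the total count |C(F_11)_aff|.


Affine F_11-points: {(0, 2), (2, 1), (2, 2), (2, 10), (6, 2), (7, 9), (8, 0), (8, 3), (8, 5), (9, 4), (9, 7), (9, 9), (10, 6), (10, 9)}; count = 14.

For each of the 121 pairs (x, y) ∈ F_11², evaluate f(x, y) mod 11. Record the zeros.
  x = 0: [0↦3, 1↦4, 2↦0, 3↦8, 4↦1, 5↦7, 6↦10, 7↦5, 8↦9, 9↦6, 10↦2]  zeros at y ∈ {2}
  x = 1: [0↦2, 1↦5, 2↦1, 3↦7, 4↦7, 5↦7, 6↦2, 7↦9, 8↦1, 9↦6, 10↦8]  zeros at y ∈ ∅
  x = 2: [0↦2, 1↦0, 2↦0, 3↦8, 4↦8, 5↦6, 6↦8, 7↦9, 8↦4, 9↦10, 10↦0]  zeros at y ∈ {1, 2, 10}
  x = 3: [0↦2, 1↦10, 2↦7, 3↦10, 4↦3, 5↦3, 6↦5, 7↦4, 8↦6, 9↦6, 10↦10]  zeros at y ∈ ∅
  x = 4: [0↦1, 1↦1, 2↦10, 3↦1, 4↦2, 5↦8, 6↦3, 7↦4, 8↦6, 9↦4, 10↦4]  zeros at y ∈ ∅
  x = 5: [0↦9, 1↦5, 2↦8, 3↦2, 4↦4, 5↦9, 6↦1, 7↦8, 8↦3, 9↦3, 10↦3]  zeros at y ∈ ∅
  x = 6: [0↦3, 1↦10, 2↦0, 3↦1, 4↦8, 5↦5, 6↦9, 7↦4, 8↦7, 9↦2, 10↦6]  zeros at y ∈ {2}
  x = 7: [0↦4, 1↦4, 2↦7, 3↦8, 4↦2, 5↦6, 6↦4, 7↦2, 8↦6, 9↦0, 10↦1]  zeros at y ∈ {9}
  x = 8: [0↦0, 1↦8, 2↦6, 3↦0, 4↦7, 5↦0, 6↦7, 7↦1, 8↦10, 9↦7, 10↦9]  zeros at y ∈ {0, 3, 5}
  x = 9: [0↦1, 1↦10, 2↦7, 3↦9, 4↦0, 5↦8, 6↦6, 7↦0, 8↦7, 9↦0, 10↦7]  zeros at y ∈ {4, 7, 9}
  x = 10: [0↦6, 1↦9, 2↦9, 3↦1, 4↦2, 5↦7, 6↦0, 7↦9, 8↦7, 9↦0, 10↦5]  zeros at y ∈ {6, 9}
Collecting zeros: affine points = {(0, 2), (2, 1), (2, 2), (2, 10), (6, 2), (7, 9), (8, 0), (8, 3), (8, 5), (9, 4), (9, 7), (9, 9), (10, 6), (10, 9)}.
Total count |C(F_11)_aff| = 14.


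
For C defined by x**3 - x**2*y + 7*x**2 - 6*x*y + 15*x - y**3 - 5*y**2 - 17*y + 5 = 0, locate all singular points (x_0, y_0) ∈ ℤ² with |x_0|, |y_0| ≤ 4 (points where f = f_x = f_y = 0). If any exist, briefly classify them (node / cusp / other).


Singular points: {(-3, -2)}; classification: cusp.

Compute partial derivatives:
  f_x = 3*x**2 - 2*x*y + 14*x - 6*y + 15.
  f_y = -x**2 - 6*x - 3*y**2 - 10*y - 17.
Scan x_0 ∈ {−4, ..., 4}. For each x_0, f_y(x_0, y) is a polynomial in y; find its integer roots y ∈ {−4, ..., 4}, then test f_x and f at those candidates.
  x = -4: f_y(-4, y) = -3*y**2 - 10*y - 9; no integer root y with |y| ≤ 4.
  x = -3: f_y(-3, y) = -3*y**2 - 10*y - 8; vanishes at y ∈ {-2}. (-3, -2): f_x = 0, f = 0 — SINGULAR.
  x = -2: f_y(-2, y) = -3*y**2 - 10*y - 9; no integer root y with |y| ≤ 4.
  x = -1: f_y(-1, y) = -3*y**2 - 10*y - 12; no integer root y with |y| ≤ 4.
  x = 0: f_y(0, y) = -3*y**2 - 10*y - 17; no integer root y with |y| ≤ 4.
  x = 1: f_y(1, y) = -3*y**2 - 10*y - 24; no integer root y with |y| ≤ 4.
  x = 2: f_y(2, y) = -3*y**2 - 10*y - 33; no integer root y with |y| ≤ 4.
  x = 3: f_y(3, y) = -3*y**2 - 10*y - 44; no integer root y with |y| ≤ 4.
  x = 4: f_y(4, y) = -3*y**2 - 10*y - 57; no integer root y with |y| ≤ 4.
Only singular point on the grid: (-3, -2).
Classify: substitute x = -3 + u, y = -2 + v and expand: f = u**3 - u**2*v - v**3 + v**2.
No constant or linear terms (consistent with a singular point). Quadratic part: v**2. Cubic part: u**3 - u**2*v - v**3.
The quadratic part v**2 is a perfect square, so there is a single (double) tangent line v = 0, i.e. y = -2. Restricting the cubic part to that line (v = 0) leaves u**3 ≠ 0, so f is not divisible by v and the branch is v² ≈ -u**3 to lowest order — this is a cusp.
Classification: cusp.
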